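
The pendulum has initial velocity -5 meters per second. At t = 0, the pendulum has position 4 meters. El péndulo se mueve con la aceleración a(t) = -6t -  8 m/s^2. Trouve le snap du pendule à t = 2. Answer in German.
Um dies zu lösen, müssen wir 2 Ableitungen unserer Gleichung für die Beschleunigung a(t) = -6·t - 8 nehmen. Durch Ableiten von der Beschleunigung erhalten wir den Ruck: j(t) = -6. Die Ableitung von dem Ruck ergibt den Snap: s(t) = 0. Wir haben den Snap s(t) = 0. Durch Einsetzen von t = 2: s(2) = 0.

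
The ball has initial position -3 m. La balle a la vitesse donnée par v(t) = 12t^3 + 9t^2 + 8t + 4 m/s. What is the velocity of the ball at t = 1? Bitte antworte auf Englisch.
Using v(t) = 12·t^3 + 9·t^2 + 8·t + 4 and substituting t = 1, we find v = 33.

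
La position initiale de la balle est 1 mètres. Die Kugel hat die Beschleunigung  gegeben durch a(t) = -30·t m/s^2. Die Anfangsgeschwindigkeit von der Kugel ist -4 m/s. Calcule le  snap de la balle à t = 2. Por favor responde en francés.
Nous devons dériver notre équation de l'accélération a(t) = -30·t 2 fois. La dérivée de l'accélération donne le jerk: j(t) = -30. La dérivée du jerk donne le snap: s(t) = 0. En utilisant s(t) = 0 et en substituant t = 2, nous trouvons s = 0.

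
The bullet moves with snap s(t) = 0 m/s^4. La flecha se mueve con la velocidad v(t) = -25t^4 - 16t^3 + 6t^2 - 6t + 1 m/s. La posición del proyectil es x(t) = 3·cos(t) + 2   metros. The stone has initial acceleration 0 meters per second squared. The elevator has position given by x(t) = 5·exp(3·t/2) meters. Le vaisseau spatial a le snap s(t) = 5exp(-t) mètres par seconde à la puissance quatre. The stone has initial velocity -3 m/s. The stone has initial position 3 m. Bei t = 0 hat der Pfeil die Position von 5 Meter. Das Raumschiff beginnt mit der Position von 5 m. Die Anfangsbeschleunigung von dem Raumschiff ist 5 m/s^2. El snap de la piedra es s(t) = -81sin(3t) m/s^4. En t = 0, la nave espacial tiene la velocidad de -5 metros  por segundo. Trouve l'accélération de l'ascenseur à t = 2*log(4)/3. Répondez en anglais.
To solve this, we need to take 2 derivatives of our position equation x(t) = 5·exp(3·t/2). Taking d/dt of x(t), we find v(t) = 15·exp(3·t/2)/2. Differentiating velocity, we get acceleration: a(t) = 45·exp(3·t/2)/4. We have acceleration a(t) = 45·exp(3·t/2)/4. Substituting t = 2*log(4)/3: a(2*log(4)/3) = 45.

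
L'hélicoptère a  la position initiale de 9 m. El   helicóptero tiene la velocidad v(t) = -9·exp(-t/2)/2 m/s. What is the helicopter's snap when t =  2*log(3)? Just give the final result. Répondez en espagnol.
s(2*log(3)) = 3/16.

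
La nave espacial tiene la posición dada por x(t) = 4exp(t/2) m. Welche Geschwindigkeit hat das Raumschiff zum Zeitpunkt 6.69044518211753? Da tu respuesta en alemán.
Wir müssen unsere Gleichung für die Position x(t) = 4·exp(t/2) 1-mal ableiten. Die Ableitung von der Position ergibt die Geschwindigkeit: v(t) = 2·exp(t/2). Aus der Gleichung für die Geschwindigkeit v(t) = 2·exp(t/2), setzen wir t = 6.69044518211753 ein und erhalten v = 56.7337783597162.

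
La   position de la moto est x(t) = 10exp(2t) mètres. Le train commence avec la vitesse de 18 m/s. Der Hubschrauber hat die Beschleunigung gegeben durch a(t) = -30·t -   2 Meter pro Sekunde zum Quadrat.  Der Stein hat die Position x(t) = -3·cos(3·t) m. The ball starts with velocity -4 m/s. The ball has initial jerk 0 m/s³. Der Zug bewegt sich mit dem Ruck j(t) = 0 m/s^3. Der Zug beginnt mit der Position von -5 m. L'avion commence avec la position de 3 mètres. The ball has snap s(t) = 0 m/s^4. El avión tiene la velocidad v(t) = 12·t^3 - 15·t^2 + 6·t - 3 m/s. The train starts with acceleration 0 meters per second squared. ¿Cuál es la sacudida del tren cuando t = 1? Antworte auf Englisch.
We have jerk j(t) = 0. Substituting t = 1: j(1) = 0.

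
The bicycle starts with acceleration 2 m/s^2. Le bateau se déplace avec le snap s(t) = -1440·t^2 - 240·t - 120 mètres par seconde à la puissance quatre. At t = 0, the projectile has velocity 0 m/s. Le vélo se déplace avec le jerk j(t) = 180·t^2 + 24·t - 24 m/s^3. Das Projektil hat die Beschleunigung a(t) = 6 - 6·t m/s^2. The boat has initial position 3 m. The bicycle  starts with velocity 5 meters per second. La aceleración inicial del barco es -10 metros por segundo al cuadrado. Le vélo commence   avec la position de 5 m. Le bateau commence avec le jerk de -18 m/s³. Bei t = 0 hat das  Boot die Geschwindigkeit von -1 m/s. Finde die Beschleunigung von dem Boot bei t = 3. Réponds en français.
Pour résoudre ceci, nous devons prendre 2 intégrales de notre équation du snap s(t) = -1440·t^2 - 240·t - 120. En intégrant le snap et en utilisant la condition initiale j(0) = -18, nous obtenons j(t) = -480·t^3 - 120·t^2 - 120·t - 18. La primitive du jerk est l'accélération. En utilisant a(0) = -10, nous obtenons a(t) = -120·t^4 - 40·t^3 - 60·t^2 - 18·t - 10. De l'équation de l'accélération a(t) = -120·t^4 - 40·t^3 - 60·t^2 - 18·t - 10, nous substituons t = 3 pour obtenir a = -11404.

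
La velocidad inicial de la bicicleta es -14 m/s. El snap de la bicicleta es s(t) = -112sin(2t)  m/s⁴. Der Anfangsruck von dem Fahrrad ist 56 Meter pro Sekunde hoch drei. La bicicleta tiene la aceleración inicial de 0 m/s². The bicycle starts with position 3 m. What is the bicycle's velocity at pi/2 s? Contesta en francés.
Nous devons trouver la primitive de notre équation du snap s(t) = -112·sin(2·t) 3 fois. La primitive du snap, avec j(0) = 56, donne le jerk: j(t) = 56·cos(2·t). La primitive du jerk est l'accélération. En utilisant a(0) = 0, nous obtenons a(t) = 28·sin(2·t). En intégrant l'accélération et en utilisant la condition initiale v(0) = -14, nous obtenons v(t) = -14·cos(2·t). En utilisant v(t) = -14·cos(2·t) et en substituant t = pi/2, nous trouvons v = 14.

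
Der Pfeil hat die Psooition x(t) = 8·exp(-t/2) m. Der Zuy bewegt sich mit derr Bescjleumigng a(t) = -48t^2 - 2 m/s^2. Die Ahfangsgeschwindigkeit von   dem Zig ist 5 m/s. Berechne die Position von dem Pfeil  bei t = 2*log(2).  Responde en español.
Usando x(t) = 8·exp(-t/2) y sustituyendo t = 2*log(2), encontramos x = 4.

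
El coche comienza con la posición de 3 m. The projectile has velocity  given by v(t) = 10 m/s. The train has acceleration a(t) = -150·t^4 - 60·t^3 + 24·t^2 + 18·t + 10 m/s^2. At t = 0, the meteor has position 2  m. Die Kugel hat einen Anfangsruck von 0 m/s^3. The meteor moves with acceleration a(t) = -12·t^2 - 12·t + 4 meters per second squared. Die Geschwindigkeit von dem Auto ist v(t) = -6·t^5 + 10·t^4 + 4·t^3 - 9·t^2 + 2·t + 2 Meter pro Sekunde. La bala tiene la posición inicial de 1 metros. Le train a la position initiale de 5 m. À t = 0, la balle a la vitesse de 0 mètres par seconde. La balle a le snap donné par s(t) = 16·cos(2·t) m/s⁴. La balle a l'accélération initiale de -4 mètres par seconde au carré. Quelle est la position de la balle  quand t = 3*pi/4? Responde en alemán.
Wir müssen unsere Gleichung für den Snap s(t) = 16·cos(2·t) 4-mal integrieren. Mit ∫s(t)dt und Anwendung von j(0) = 0, finden wir j(t) = 8·sin(2·t). Die Stammfunktion von dem Ruck, mit a(0) = -4, ergibt die Beschleunigung: a(t) = -4·cos(2·t). Die Stammfunktion von der Beschleunigung, mit v(0) = 0, ergibt die Geschwindigkeit: v(t) = -2·sin(2·t). Die Stammfunktion von der Geschwindigkeit, mit x(0) = 1, ergibt die Position: x(t) = cos(2·t). Wir haben die Position x(t) = cos(2·t). Durch Einsetzen von t = 3*pi/4: x(3*pi/4) = 0.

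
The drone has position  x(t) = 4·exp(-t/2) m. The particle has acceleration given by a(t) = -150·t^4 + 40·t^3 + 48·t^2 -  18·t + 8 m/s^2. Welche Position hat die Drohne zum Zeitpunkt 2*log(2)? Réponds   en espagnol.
De la ecuación de la posición x(t) = 4·exp(-t/2), sustituimos t = 2*log(2) para obtener x = 2.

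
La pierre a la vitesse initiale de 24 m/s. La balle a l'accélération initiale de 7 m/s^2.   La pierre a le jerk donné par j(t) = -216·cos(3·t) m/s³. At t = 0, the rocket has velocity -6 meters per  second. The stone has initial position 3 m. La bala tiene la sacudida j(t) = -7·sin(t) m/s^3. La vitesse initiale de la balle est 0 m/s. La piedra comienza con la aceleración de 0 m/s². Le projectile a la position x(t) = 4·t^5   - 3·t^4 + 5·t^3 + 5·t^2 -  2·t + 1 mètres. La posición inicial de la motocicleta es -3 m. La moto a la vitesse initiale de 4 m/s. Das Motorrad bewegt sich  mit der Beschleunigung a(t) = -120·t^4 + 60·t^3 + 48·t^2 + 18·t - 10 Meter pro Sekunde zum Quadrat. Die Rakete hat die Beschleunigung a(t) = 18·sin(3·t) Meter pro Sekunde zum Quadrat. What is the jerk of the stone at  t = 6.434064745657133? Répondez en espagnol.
Usando j(t) = -216·cos(3·t) y sustituyendo t = 6.434064745657133, encontramos j = -194.248021002412.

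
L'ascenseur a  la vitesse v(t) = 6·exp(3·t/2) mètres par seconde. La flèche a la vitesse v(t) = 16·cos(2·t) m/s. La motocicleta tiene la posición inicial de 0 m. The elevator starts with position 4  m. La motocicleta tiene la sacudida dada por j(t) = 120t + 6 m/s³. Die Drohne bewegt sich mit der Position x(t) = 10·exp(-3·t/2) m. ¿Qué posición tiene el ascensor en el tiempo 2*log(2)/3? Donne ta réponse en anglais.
Starting from velocity v(t) = 6·exp(3·t/2), we take 1 antiderivative. The integral of velocity, with x(0) = 4, gives position: x(t) = 4·exp(3·t/2). Using x(t) = 4·exp(3·t/2) and substituting t = 2*log(2)/3, we find x = 8.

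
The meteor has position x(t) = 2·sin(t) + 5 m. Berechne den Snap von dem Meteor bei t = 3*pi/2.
Wir müssen unsere Gleichung für die Position x(t) = 2·sin(t) + 5 4-mal ableiten. Durch Ableiten von der Position erhalten wir die Geschwindigkeit: v(t) = 2·cos(t). Durch Ableiten von der Geschwindigkeit erhalten wir die Beschleunigung: a(t) = -2·sin(t). Mit d/dt von a(t) finden wir j(t) = -2·cos(t). Mit d/dt von j(t) finden wir s(t) = 2·sin(t). Mit s(t) = 2·sin(t) und Einsetzen von t = 3*pi/2, finden wir s = -2.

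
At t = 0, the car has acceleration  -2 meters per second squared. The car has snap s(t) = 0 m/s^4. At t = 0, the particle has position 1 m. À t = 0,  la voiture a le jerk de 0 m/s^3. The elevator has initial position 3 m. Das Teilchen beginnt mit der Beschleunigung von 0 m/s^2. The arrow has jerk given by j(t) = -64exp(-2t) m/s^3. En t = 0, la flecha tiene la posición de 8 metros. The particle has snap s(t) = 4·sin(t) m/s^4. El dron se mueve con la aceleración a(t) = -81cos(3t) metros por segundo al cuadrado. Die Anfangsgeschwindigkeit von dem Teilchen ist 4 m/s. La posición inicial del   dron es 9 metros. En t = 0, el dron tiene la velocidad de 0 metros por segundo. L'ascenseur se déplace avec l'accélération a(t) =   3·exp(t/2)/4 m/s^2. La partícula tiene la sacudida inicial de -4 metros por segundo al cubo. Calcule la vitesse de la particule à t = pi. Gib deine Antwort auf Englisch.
Starting from snap s(t) = 4·sin(t), we take 3 integrals. The integral of snap is jerk. Using j(0) = -4, we get j(t) = -4·cos(t). Integrating jerk and using the initial condition a(0) = 0, we get a(t) = -4·sin(t). Finding the antiderivative of a(t) and using v(0) = 4: v(t) = 4·cos(t). From the given velocity equation v(t) = 4·cos(t), we substitute t = pi to get v = -4.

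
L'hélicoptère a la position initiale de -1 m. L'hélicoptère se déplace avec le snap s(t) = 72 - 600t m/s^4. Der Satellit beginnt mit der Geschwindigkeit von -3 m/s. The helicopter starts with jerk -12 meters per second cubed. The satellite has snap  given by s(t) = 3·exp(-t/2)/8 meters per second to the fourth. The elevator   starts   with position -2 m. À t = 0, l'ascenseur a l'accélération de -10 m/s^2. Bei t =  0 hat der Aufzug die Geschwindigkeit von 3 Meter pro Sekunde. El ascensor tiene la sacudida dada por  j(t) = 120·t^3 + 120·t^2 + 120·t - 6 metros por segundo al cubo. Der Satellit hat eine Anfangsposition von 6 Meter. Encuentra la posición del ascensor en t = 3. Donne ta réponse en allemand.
Ausgehend von dem Ruck j(t) = 120·t^3 + 120·t^2 + 120·t - 6, nehmen wir 3 Integrale. Das Integral von dem Ruck ist die Beschleunigung. Mit a(0) = -10 erhalten wir a(t) = 30·t^4 + 40·t^3 + 60·t^2 - 6·t - 10. Das Integral von der Beschleunigung, mit v(0) = 3, ergibt die Geschwindigkeit: v(t) = 6·t^5 + 10·t^4 + 20·t^3 - 3·t^2 - 10·t + 3. Die Stammfunktion von der Geschwindigkeit ist die Position. Mit x(0) = -2 erhalten wir x(t) = t^6 + 2·t^5 + 5·t^4 - t^3 - 5·t^2 + 3·t - 2. Mit x(t) = t^6 + 2·t^5 + 5·t^4 - t^3 - 5·t^2 + 3·t - 2 und Einsetzen von t = 3, finden wir x = 1555.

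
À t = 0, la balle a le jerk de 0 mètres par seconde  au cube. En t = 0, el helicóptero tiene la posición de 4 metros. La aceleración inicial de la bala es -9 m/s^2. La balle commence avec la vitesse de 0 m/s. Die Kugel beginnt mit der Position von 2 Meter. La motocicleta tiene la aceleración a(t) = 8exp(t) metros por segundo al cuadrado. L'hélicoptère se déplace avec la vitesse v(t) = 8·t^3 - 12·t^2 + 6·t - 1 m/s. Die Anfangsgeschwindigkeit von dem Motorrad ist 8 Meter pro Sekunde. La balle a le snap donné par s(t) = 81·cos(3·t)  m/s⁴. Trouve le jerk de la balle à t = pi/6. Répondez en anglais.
We must find the integral of our snap equation s(t) = 81·cos(3·t) 1 time. Taking ∫s(t)dt and applying j(0) = 0, we find j(t) = 27·sin(3·t). Using j(t) = 27·sin(3·t) and substituting t = pi/6, we find j = 27.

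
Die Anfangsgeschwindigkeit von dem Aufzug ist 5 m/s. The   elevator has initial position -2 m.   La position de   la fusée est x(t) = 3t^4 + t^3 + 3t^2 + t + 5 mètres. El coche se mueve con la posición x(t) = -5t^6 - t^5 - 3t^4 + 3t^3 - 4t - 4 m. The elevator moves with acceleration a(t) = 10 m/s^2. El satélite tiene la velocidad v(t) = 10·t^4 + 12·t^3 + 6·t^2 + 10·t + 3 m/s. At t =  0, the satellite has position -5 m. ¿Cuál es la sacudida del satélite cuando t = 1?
Para resolver esto, necesitamos tomar 2 derivadas de nuestra ecuación de la velocidad v(t) = 10·t^4 + 12·t^3 + 6·t^2 + 10·t + 3. Tomando d/dt de v(t), encontramos a(t) = 40·t^3 + 36·t^2 + 12·t + 10. Derivando la aceleración, obtenemos la sacudida: j(t) = 120·t^2 + 72·t + 12. Tenemos la sacudida j(t) = 120·t^2 + 72·t + 12. Sustituyendo t = 1: j(1) = 204.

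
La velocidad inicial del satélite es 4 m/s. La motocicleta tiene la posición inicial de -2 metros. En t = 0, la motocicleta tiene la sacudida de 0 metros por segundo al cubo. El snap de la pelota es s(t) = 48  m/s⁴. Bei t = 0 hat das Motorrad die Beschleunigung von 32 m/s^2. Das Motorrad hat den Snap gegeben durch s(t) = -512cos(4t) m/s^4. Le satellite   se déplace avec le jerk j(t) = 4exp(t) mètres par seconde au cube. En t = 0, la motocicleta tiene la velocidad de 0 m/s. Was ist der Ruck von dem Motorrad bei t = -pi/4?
Um dies zu lösen, müssen wir 1 Integral unserer Gleichung für den Snap s(t) = -512·cos(4·t) finden. Mit ∫s(t)dt und Anwendung von j(0) = 0, finden wir j(t) = -128·sin(4·t). Wir haben den Ruck j(t) = -128·sin(4·t). Durch Einsetzen von t = -pi/4: j(-pi/4) = 0.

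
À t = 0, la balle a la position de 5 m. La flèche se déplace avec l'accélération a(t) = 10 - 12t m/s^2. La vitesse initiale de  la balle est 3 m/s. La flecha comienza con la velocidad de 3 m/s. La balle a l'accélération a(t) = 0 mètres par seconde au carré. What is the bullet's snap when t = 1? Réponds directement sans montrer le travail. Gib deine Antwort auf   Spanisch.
En t = 1, s = 0.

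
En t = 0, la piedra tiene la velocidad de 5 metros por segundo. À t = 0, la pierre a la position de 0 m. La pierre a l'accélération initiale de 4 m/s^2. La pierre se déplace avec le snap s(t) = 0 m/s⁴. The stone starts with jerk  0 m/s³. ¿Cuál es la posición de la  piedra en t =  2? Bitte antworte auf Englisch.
We must find the antiderivative of our snap equation s(t) = 0 4 times. Integrating snap and using the initial condition j(0) = 0, we get j(t) = 0. Taking ∫j(t)dt and applying a(0) = 4, we find a(t) = 4. The antiderivative of acceleration is velocity. Using v(0) = 5, we get v(t) = 4·t + 5. The integral of velocity, with x(0) = 0, gives position: x(t) = 2·t^2 + 5·t. Using x(t) = 2·t^2 + 5·t and substituting t = 2, we find x = 18.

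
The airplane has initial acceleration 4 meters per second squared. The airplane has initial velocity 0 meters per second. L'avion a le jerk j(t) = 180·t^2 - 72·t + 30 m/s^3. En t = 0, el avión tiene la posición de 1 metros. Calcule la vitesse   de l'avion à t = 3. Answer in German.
Wir müssen unsere Gleichung für den Ruck j(t) = 180·t^2 - 72·t + 30 2-mal integrieren. Durch Integration von dem Ruck und Verwendung der Anfangsbedingung a(0) = 4, erhalten wir a(t) = 60·t^3 - 36·t^2 + 30·t + 4. Das Integral von der Beschleunigung ist die Geschwindigkeit. Mit v(0) = 0 erhalten wir v(t) = t·(15·t^3 - 12·t^2 + 15·t + 4). Wir haben die Geschwindigkeit v(t) = t·(15·t^3 - 12·t^2 + 15·t + 4). Durch Einsetzen von t = 3: v(3) = 1038.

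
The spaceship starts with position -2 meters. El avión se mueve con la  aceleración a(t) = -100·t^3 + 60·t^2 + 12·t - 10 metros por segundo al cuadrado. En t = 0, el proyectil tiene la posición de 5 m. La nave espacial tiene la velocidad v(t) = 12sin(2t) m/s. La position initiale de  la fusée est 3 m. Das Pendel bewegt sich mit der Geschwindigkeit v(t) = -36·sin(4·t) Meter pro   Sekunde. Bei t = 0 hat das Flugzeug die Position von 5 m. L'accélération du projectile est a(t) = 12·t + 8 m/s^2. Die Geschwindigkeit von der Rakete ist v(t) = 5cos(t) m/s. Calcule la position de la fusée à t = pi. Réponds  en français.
Nous devons trouver la primitive de notre équation de la vitesse v(t) = 5·cos(t) 1 fois. L'intégrale de la vitesse, avec x(0) = 3, donne la position: x(t) = 5·sin(t) + 3. De l'équation de la position x(t) = 5·sin(t) + 3, nous substituons t = pi pour obtenir x = 3.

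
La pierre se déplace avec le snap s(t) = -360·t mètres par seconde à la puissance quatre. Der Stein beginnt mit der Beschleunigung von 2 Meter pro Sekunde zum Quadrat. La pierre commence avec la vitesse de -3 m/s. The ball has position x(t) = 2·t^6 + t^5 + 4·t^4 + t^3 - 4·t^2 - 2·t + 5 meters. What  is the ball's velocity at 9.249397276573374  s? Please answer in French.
Pour résoudre ceci, nous devons prendre 1 dérivée de notre équation de la position x(t) = 2·t^6 + t^5 + 4·t^4 + t^3 - 4·t^2 - 2·t + 5. La dérivée de la position donne la vitesse: v(t) = 12·t^5 + 5·t^4 + 16·t^3 + 3·t^2 - 8·t - 2. Nous avons la vitesse v(t) = 12·t^5 + 5·t^4 + 16·t^3 + 3·t^2 - 8·t - 2. En substituant t = 9.249397276573374: v(9.249397276573374) = 861796.381484745.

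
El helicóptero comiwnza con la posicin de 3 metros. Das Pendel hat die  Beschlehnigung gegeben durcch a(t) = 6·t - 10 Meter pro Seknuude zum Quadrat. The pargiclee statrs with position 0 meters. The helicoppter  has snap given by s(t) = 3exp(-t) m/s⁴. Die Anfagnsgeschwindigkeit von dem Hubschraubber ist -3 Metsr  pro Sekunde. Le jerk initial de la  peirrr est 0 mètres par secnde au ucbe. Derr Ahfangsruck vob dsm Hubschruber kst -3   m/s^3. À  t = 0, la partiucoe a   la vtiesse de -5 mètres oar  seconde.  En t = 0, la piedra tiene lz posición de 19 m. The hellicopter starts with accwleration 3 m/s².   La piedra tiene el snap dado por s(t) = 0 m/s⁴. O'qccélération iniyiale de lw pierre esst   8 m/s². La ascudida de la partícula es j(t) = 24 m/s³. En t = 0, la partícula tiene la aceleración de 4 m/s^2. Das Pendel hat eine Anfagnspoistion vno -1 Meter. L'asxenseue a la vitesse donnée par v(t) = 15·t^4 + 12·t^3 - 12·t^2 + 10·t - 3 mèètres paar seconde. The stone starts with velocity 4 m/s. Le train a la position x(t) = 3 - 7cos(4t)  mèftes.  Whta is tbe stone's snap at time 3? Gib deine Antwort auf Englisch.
Using s(t) = 0 and substituting t = 3, we find s = 0.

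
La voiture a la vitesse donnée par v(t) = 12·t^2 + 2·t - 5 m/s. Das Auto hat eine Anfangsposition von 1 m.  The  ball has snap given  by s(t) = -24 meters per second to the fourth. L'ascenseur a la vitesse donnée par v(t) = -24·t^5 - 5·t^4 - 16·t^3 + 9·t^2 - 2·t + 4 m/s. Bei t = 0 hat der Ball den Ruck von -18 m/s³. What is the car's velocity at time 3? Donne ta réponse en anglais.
From the given velocity equation v(t) = 12·t^2 + 2·t - 5, we substitute t = 3 to get v = 109.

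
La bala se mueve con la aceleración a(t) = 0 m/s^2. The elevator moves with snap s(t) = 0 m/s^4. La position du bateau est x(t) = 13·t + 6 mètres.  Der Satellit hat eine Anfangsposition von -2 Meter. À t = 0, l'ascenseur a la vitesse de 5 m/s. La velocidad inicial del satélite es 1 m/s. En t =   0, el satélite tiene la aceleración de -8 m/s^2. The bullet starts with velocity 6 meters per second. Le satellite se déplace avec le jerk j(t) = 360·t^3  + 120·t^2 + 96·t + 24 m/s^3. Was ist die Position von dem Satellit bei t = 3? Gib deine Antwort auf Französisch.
Nous devons intégrer notre équation du jerk j(t) = 360·t^3 + 120·t^2 + 96·t + 24 3 fois. L'intégrale du jerk, avec a(0) = -8, donne l'accélération: a(t) = 90·t^4 + 40·t^3 + 48·t^2 + 24·t - 8. L'intégrale de l'accélération est la vitesse. En utilisant v(0) = 1, nous obtenons v(t) = 18·t^5 + 10·t^4 + 16·t^3 + 12·t^2 - 8·t + 1. La primitive de la vitesse est la position. En utilisant x(0) = -2, nous obtenons x(t) = 3·t^6 + 2·t^5 + 4·t^4 + 4·t^3 - 4·t^2 + t - 2. Nous avons la position x(t) = 3·t^6 + 2·t^5 + 4·t^4 + 4·t^3 - 4·t^2 + t - 2. En substituant t = 3: x(3) = 3070.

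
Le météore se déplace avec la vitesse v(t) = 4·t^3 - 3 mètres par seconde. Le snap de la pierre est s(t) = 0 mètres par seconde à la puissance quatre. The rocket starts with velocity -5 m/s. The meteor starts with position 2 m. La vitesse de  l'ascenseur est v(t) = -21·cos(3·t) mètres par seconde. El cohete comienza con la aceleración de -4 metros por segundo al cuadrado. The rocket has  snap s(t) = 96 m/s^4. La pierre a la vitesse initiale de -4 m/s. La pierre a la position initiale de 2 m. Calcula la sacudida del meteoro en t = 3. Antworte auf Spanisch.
Para resolver esto, necesitamos tomar 2 derivadas de nuestra ecuación de la velocidad v(t) = 4·t^3 - 3. La derivada de la velocidad da la aceleración: a(t) = 12·t^2. Derivando la aceleración, obtenemos la sacudida: j(t) = 24·t. De la ecuación de la sacudida j(t) = 24·t, sustituimos t = 3 para obtener j = 72.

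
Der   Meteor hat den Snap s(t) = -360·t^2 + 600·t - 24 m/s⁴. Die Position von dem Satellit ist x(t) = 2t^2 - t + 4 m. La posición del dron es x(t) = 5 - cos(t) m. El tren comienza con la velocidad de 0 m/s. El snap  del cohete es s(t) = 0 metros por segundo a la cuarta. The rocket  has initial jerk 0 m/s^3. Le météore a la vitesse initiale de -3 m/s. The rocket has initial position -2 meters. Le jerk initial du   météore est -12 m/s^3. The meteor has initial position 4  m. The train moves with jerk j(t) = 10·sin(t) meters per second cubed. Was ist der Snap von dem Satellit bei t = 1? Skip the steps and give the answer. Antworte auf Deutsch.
Bei t = 1, s = 0.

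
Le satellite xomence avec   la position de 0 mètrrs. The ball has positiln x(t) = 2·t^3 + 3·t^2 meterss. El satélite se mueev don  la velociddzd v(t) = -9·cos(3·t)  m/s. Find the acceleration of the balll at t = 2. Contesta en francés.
Pour résoudre ceci, nous devons prendre 2 dérivées de notre équation de la position x(t) = 2·t^3 + 3·t^2. La dérivée de la position donne la vitesse: v(t) = 6·t^2 + 6·t. En dérivant la vitesse, nous obtenons l'accélération: a(t) = 12·t + 6. De l'équation de l'accélération a(t) = 12·t + 6, nous substituons t = 2 pour obtenir a = 30.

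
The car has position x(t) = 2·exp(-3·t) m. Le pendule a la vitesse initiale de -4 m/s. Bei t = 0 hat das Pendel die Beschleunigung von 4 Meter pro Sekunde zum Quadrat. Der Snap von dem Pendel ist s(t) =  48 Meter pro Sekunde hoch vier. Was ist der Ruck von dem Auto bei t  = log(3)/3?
Um dies zu lösen, müssen wir 3 Ableitungen unserer Gleichung für die Position x(t) = 2·exp(-3·t) nehmen. Die Ableitung von der Position ergibt die Geschwindigkeit: v(t) = -6·exp(-3·t). Mit d/dt von v(t) finden wir a(t) = 18·exp(-3·t). Mit d/dt von a(t) finden wir j(t) = -54·exp(-3·t). Wir haben den Ruck j(t) = -54·exp(-3·t). Durch Einsetzen von t = log(3)/3: j(log(3)/3) = -18.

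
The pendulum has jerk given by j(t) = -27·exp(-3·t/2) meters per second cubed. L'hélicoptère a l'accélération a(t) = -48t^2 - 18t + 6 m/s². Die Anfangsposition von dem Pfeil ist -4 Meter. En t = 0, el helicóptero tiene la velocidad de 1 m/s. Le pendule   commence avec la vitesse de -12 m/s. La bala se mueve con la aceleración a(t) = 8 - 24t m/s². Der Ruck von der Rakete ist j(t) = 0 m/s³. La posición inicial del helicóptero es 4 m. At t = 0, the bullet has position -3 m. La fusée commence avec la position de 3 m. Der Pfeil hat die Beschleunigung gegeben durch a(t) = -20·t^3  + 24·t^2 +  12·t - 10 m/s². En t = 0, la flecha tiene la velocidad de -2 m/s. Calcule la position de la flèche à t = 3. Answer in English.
We must find the integral of our acceleration equation a(t) = -20·t^3 + 24·t^2 + 12·t - 10 2 times. The antiderivative of acceleration, with v(0) = -2, gives velocity: v(t) = -5·t^4 + 8·t^3 + 6·t^2 - 10·t - 2. The integral of velocity, with x(0) = -4, gives position: x(t) = -t^5 + 2·t^4 + 2·t^3 - 5·t^2 - 2·t - 4. Using x(t) = -t^5 + 2·t^4 + 2·t^3 - 5·t^2 - 2·t - 4 and substituting t = 3, we find x = -82.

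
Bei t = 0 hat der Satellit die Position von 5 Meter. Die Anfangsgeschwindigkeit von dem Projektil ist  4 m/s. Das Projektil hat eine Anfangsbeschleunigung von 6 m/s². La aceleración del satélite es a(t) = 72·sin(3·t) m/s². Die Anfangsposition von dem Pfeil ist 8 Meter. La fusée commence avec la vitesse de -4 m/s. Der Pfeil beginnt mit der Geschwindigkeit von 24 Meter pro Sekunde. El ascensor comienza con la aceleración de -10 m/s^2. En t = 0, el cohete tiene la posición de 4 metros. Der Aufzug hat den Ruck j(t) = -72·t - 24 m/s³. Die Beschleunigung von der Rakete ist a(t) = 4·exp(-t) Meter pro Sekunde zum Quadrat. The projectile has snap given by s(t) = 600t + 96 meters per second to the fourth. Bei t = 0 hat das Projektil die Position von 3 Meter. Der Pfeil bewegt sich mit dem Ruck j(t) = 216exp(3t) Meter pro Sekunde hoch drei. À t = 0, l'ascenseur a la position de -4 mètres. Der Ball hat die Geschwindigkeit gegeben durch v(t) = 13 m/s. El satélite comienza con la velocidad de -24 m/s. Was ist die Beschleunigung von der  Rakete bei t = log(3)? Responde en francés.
Nous avons l'accélération a(t) = 4·exp(-t). En substituant t = log(3): a(log(3)) = 4/3.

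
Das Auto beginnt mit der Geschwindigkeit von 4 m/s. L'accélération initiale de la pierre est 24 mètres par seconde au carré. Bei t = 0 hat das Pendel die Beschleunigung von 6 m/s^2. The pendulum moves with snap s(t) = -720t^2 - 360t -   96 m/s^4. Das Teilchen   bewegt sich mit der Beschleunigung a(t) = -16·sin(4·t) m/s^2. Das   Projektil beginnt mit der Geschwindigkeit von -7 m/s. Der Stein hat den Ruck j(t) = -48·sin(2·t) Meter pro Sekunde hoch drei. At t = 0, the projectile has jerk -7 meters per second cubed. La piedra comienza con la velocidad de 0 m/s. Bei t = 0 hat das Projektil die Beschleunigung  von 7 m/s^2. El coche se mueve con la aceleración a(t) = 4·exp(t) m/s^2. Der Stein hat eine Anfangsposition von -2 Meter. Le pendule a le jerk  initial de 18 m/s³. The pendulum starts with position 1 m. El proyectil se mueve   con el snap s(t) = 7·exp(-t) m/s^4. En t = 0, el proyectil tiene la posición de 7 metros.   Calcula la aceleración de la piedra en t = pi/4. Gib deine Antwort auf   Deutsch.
Ausgehend von dem Ruck j(t) = -48·sin(2·t), nehmen wir 1 Stammfunktion. Das Integral von dem Ruck, mit a(0) = 24, ergibt die Beschleunigung: a(t) = 24·cos(2·t). Wir haben die Beschleunigung a(t) = 24·cos(2·t). Durch Einsetzen von t = pi/4: a(pi/4) = 0.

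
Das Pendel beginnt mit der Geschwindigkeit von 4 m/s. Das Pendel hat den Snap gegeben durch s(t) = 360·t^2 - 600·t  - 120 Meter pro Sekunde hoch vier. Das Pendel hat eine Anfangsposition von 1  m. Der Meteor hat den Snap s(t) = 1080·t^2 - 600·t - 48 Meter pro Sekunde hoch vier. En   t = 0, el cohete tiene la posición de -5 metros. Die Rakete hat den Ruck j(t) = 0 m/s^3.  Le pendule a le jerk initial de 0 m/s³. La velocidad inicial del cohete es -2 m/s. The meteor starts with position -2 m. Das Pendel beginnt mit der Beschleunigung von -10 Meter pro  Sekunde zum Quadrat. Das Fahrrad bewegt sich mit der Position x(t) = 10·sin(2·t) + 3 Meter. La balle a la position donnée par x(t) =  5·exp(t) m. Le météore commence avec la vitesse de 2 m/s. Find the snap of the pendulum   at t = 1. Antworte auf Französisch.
De l'équation du snap s(t) = 360·t^2 - 600·t - 120, nous substituons t = 1 pour obtenir s = -360.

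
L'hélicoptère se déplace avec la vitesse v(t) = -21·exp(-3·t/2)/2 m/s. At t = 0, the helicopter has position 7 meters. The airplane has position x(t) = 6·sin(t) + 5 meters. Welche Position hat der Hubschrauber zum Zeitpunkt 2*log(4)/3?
Wir müssen die Stammfunktion unserer Gleichung für die Geschwindigkeit v(t) = -21·exp(-3·t/2)/2 1-mal finden. Mit ∫v(t)dt und Anwendung von x(0) = 7, finden wir x(t) = 7·exp(-3·t/2). Wir haben die Position x(t) = 7·exp(-3·t/2). Durch Einsetzen von t = 2*log(4)/3: x(2*log(4)/3) = 7/4.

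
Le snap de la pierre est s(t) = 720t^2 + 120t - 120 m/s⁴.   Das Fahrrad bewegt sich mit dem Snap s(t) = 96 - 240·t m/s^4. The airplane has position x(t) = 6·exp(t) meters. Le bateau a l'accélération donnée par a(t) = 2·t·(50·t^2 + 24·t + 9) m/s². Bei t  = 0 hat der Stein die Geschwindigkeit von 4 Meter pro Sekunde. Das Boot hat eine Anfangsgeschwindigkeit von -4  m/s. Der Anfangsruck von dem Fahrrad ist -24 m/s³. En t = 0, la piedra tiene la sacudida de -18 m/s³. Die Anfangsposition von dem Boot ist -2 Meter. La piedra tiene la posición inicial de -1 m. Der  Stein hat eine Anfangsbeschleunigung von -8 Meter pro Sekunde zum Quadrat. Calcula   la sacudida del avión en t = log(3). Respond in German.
Ausgehend von der Position x(t) = 6·exp(t), nehmen wir 3 Ableitungen. Die Ableitung von der Position ergibt die Geschwindigkeit: v(t) = 6·exp(t). Die Ableitung von der Geschwindigkeit ergibt die Beschleunigung: a(t) = 6·exp(t). Die Ableitung von der Beschleunigung ergibt den Ruck: j(t) = 6·exp(t). Wir haben den Ruck j(t) = 6·exp(t). Durch Einsetzen von t = log(3): j(log(3)) = 18.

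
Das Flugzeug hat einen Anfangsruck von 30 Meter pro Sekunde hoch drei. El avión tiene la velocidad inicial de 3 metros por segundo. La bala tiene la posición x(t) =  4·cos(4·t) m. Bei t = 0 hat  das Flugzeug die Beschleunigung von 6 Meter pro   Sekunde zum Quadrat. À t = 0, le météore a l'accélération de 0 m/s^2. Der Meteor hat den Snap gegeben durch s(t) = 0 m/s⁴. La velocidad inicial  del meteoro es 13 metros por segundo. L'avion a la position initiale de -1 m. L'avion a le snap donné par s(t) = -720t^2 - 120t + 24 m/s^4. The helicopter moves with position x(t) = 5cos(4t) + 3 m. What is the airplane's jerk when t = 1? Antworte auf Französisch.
En partant du snap s(t) = -720·t^2 - 120·t + 24, nous prenons 1 primitive. La primitive du snap est le jerk. En utilisant j(0) = 30, nous obtenons j(t) = -240·t^3 - 60·t^2 + 24·t + 30. En utilisant j(t) = -240·t^3 - 60·t^2 + 24·t + 30 et en substituant t = 1, nous trouvons j = -246.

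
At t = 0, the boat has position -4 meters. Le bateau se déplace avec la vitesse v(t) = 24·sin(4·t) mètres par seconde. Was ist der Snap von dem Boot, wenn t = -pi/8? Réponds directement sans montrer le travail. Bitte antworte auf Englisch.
At t = -pi/8, s = 0.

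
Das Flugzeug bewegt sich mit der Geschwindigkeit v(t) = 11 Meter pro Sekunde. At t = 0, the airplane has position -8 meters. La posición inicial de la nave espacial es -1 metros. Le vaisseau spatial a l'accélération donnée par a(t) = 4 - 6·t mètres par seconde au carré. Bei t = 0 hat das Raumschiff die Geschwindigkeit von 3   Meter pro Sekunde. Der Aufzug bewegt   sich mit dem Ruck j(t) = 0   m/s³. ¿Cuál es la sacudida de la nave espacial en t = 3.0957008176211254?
Partiendo de la aceleración a(t) = 4 - 6·t, tomamos 1 derivada. La derivada de la aceleración da la sacudida: j(t) = -6. Usando j(t) = -6 y sustituyendo t = 3.0957008176211254, encontramos j = -6.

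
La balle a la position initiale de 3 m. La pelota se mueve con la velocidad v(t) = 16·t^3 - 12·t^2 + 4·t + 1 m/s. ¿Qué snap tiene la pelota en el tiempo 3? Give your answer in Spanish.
Para resolver esto, necesitamos tomar 3 derivadas de nuestra ecuación de la velocidad v(t) = 16·t^3 - 12·t^2 + 4·t + 1. Derivando la velocidad, obtenemos la aceleración: a(t) = 48·t^2 - 24·t + 4. Derivando la aceleración, obtenemos la sacudida: j(t) = 96·t - 24. Derivando la sacudida, obtenemos el snap: s(t) = 96. Usando s(t) = 96 y sustituyendo t = 3, encontramos s = 96.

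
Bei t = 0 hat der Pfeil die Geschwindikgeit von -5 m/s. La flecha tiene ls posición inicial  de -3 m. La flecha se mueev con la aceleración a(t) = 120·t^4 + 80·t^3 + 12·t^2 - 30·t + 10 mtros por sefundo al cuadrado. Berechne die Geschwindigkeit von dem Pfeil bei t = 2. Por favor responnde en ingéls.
We must find the antiderivative of our acceleration equation a(t) = 120·t^4 + 80·t^3 + 12·t^2 - 30·t + 10 1 time. The antiderivative of acceleration, with v(0) = -5, gives velocity: v(t) = 24·t^5 + 20·t^4 + 4·t^3 - 15·t^2 + 10·t - 5. From the given velocity equation v(t) = 24·t^5 + 20·t^4 + 4·t^3 - 15·t^2 + 10·t - 5, we substitute t = 2 to get v = 1075.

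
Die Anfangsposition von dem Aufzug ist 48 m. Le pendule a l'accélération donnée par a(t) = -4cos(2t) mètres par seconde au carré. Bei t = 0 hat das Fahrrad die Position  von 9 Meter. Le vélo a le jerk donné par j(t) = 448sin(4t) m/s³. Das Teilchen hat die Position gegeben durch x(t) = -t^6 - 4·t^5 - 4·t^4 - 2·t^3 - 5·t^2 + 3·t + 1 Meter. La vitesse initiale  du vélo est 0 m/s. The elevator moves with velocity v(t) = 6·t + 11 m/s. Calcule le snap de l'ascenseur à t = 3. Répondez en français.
Pour résoudre ceci, nous devons prendre 3 dérivées de notre équation de la vitesse v(t) = 6·t + 11. En prenant d/dt de v(t), nous trouvons a(t) = 6. En prenant d/dt de a(t), nous trouvons j(t) = 0. En prenant d/dt de j(t), nous trouvons s(t) = 0. En utilisant s(t) = 0 et en substituant t = 3, nous trouvons s = 0.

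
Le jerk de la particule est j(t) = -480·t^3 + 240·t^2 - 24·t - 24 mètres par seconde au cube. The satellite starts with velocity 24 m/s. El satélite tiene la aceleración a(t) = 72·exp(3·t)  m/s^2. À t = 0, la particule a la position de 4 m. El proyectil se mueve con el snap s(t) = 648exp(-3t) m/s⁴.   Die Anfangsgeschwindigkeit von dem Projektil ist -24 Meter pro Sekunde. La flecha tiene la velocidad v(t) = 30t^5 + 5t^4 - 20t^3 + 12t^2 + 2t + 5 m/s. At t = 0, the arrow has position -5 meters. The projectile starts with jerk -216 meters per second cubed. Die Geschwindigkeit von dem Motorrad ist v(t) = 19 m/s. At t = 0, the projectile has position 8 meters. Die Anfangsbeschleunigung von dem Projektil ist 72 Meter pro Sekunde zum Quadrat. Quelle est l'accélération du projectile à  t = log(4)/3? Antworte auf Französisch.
Nous devons intégrer notre équation du snap s(t) = 648·exp(-3·t) 2 fois. En intégrant le snap et en utilisant la condition initiale j(0) = -216, nous obtenons j(t) = -216·exp(-3·t). En intégrant le jerk et en utilisant la condition initiale a(0) = 72, nous obtenons a(t) = 72·exp(-3·t). De l'équation de l'accélération a(t) = 72·exp(-3·t), nous substituons t = log(4)/3 pour obtenir a = 18.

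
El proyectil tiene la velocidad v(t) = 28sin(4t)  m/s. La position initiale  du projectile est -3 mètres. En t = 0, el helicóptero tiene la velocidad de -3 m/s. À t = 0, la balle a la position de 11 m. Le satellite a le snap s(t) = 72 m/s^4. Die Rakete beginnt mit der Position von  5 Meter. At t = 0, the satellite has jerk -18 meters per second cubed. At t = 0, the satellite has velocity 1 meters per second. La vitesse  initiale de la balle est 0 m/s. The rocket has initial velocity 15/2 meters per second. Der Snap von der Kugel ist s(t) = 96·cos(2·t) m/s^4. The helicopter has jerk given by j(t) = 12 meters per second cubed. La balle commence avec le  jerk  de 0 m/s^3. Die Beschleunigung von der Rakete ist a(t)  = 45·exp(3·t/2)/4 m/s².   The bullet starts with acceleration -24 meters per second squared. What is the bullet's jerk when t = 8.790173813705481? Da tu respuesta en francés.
Nous devons intégrer notre équation du snap s(t) = 96·cos(2·t) 1 fois. L'intégrale du snap, avec j(0) = 0, donne le jerk: j(t) = 48·sin(2·t). En utilisant j(t) = 48·sin(2·t) et en substituant t = 8.790173813705481, nous trouvons j = -45.8335674707785.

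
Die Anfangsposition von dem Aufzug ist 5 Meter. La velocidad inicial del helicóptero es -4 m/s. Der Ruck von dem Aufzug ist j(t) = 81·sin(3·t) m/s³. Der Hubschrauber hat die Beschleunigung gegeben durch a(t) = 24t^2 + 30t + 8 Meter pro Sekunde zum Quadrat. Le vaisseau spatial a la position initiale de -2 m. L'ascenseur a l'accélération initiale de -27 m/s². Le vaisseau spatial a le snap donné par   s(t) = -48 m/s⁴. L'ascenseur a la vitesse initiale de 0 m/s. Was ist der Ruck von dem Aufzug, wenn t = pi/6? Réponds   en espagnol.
Usando j(t) = 81·sin(3·t) y sustituyendo t = pi/6, encontramos j = 81.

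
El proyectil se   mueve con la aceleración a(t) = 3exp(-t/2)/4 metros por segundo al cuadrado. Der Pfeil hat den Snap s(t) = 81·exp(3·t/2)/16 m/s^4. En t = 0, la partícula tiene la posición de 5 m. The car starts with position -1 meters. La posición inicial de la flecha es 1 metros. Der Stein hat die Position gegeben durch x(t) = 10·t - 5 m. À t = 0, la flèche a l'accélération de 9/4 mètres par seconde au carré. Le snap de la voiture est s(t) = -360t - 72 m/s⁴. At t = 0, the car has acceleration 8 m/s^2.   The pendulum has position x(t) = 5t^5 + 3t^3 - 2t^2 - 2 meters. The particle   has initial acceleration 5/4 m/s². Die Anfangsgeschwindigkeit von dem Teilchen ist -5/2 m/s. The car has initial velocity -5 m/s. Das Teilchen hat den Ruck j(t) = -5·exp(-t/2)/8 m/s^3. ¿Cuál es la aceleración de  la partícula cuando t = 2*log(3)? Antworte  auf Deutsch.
Wir müssen unsere Gleichung für den Ruck j(t) = -5·exp(-t/2)/8 1-mal integrieren. Das Integral von dem Ruck, mit a(0) = 5/4, ergibt die Beschleunigung: a(t) = 5·exp(-t/2)/4. Aus der Gleichung für die Beschleunigung a(t) = 5·exp(-t/2)/4, setzen wir t = 2*log(3) ein und erhalten a = 5/12.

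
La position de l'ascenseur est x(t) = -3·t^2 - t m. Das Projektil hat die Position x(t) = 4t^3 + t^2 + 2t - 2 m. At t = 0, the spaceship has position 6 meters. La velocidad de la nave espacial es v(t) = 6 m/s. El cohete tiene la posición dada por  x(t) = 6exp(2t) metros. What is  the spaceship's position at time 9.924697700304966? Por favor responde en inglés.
We need to integrate our velocity equation v(t) = 6 1 time. Taking ∫v(t)dt and applying x(0) = 6, we find x(t) = 6·t + 6. Using x(t) = 6·t + 6 and substituting t = 9.924697700304966, we find x = 65.5481862018298.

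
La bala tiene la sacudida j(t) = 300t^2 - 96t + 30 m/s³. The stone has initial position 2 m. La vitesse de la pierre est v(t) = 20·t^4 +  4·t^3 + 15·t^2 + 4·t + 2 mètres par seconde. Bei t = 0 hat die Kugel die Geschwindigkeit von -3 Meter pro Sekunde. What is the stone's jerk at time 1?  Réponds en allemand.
Ausgehend von der Geschwindigkeit v(t) = 20·t^4 + 4·t^3 + 15·t^2 + 4·t + 2, nehmen wir 2 Ableitungen. Mit d/dt von v(t) finden wir a(t) = 80·t^3 + 12·t^2 + 30·t + 4. Die Ableitung von der Beschleunigung ergibt den Ruck: j(t) = 240·t^2 + 24·t + 30. Aus der Gleichung für den Ruck j(t) = 240·t^2 + 24·t + 30, setzen wir t = 1 ein und erhalten j = 294.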